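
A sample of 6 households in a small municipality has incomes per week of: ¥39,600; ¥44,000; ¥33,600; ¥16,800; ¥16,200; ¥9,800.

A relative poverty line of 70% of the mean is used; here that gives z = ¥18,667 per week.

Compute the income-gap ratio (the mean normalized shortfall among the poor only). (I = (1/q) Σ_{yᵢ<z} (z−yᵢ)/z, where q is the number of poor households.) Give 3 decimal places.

Poor units: ¥9,800, ¥16,200, ¥16,800 (q = 3 of N = 6).
Relative gaps: 0.4750, 0.1322, 0.1000; sum = 0.707184.
The income-gap ratio divides by q (the poor only): 0.707184 / 3 = 0.236.

0.236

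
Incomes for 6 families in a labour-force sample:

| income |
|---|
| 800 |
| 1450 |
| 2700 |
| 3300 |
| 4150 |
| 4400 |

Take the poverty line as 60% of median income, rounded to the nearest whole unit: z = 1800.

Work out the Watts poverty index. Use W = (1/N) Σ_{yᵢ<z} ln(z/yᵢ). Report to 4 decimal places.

Below z: 800, 1450 (q = 2 of N = 6).
Log gaps: ln(1800/800) = 0.8109; ln(1800/1450) = 0.2162.
W = 1.027153 / 6 = 0.1712.

0.1712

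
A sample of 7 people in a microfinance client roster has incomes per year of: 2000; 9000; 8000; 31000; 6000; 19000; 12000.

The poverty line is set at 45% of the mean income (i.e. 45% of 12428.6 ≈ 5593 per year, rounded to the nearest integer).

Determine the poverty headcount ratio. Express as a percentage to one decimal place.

14.3%

1 of the 7 people have income below 5593.
H = 1/7 = 14.3%.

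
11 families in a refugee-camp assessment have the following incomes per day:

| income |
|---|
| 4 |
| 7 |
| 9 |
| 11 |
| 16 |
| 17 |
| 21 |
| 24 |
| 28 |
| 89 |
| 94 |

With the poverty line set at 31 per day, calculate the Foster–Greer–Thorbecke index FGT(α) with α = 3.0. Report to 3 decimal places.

0.182

Below z: 4, 7, 9, 11, 16, 17, 21, 24, 28 (q = 9 of N = 11).
Relative gaps: (31−4)/31 = 0.8710; (31−7)/31 = 0.7742; (31−9)/31 = 0.7097; (31−11)/31 = 0.6452; (31−16)/31 = 0.4839; (31−17)/31 = 0.4516; (31−21)/31 = 0.3226; (31−24)/31 = 0.2258; (31−28)/31 = 0.0968.
Raised to α = 3.0: 0.66070; 0.46403; 0.35742; 0.26854; 0.11329; 0.09211; 0.03357; 0.01151; 0.00091.
Sum = 2.002081; FGT(3.0) = 2.002081 / 11 = 0.182.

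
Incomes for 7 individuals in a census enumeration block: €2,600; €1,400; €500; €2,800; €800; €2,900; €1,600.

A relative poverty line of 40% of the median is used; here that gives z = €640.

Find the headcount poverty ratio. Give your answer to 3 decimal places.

1 of the 7 individuals have income below €640.
H = 1/7 = 0.143.

0.143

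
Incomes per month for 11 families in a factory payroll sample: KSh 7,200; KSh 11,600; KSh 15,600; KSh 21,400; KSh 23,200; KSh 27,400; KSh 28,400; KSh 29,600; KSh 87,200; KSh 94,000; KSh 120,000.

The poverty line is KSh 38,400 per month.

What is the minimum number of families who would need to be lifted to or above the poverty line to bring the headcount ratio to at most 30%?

8 of the 11 families are poor, so H = 8/11 = 0.727.
A headcount ratio of at most 30% allows at most ⌊0.30 × 11⌋ = 3 poor families.
So at least 8 − 3 = 5 must be lifted.

5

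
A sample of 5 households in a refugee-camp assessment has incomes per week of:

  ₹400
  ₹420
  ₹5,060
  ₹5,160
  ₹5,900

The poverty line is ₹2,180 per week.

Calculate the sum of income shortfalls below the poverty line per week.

₹3,540

Below the line: ₹400, ₹420 (q = 2 of N = 5).
Individual gaps: 2180−400 = 1780; 2180−420 = 1760.
Aggregate gap = ₹3,540.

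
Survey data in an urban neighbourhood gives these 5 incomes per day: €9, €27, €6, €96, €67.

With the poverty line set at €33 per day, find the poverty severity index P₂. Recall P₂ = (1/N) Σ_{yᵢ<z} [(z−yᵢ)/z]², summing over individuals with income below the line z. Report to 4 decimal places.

Incomes under z: €6, €9, €27 (q = 3 of N = 5).
Gap ratios (z−y)/z: (33−6)/33 = 0.8182; (33−9)/33 = 0.7273; (33−27)/33 = 0.1818.
Squared: 0.6694; 0.5289; 0.0331.
Sum = 1.231405; P₂ = 1.231405 / 5 = 0.2463.

0.2463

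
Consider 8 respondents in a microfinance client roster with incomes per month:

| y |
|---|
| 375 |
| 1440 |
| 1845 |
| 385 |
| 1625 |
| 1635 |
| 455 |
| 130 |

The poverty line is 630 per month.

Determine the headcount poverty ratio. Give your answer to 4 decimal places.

0.5000

4 of the 8 respondents have income below 630.
H = 4/8 = 0.5000.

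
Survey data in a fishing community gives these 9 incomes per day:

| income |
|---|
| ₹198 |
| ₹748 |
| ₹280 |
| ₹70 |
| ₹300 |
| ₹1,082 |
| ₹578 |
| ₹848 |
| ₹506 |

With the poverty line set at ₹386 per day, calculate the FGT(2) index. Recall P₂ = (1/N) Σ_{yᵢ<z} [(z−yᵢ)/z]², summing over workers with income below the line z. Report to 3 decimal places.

Below the line: ₹70, ₹198, ₹280, ₹300 (q = 4 of N = 9).
Shortfall ratios: (386−70)/386 = 0.8187; (386−198)/386 = 0.4870; (386−280)/386 = 0.2746; (386−300)/386 = 0.2228.
Squared: 0.6702; 0.2372; 0.0754; 0.0496.
Sum = 1.032457; P₂ = 1.032457 / 9 = 0.115.

0.115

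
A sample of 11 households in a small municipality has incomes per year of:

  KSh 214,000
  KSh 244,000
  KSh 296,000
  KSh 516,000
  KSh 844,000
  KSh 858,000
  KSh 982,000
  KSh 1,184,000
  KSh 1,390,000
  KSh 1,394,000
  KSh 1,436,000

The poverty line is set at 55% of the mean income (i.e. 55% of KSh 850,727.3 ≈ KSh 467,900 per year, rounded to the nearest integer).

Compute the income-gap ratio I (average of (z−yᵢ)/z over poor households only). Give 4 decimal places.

0.4628

Incomes under z: KSh 214,000, KSh 244,000, KSh 296,000 (q = 3 of N = 11).
Relative gaps: 0.5426, 0.4785, 0.3674; sum = 1.388545.
I averages over the q = 3 poor units only: 1.388545 / 3 = 0.4628.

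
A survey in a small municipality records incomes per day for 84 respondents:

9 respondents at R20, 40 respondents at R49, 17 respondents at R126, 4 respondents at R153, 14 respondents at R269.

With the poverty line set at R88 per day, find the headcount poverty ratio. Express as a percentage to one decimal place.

49 of the 84 respondents have income below R88.
H = 49/84 = 58.3%.

58.3%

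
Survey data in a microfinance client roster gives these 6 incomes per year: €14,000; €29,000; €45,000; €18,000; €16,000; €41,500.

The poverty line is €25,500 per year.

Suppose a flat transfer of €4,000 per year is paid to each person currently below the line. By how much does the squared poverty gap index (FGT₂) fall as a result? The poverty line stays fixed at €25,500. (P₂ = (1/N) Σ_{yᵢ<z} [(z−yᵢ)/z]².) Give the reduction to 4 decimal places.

Before: below the line — €14,000, €16,000, €18,000; squared poverty gap index (FGT₂) = 0.071447.
After the €4,000 transfer: below the line — €18,000, €20,000, €22,000; squared poverty gap index (FGT₂) = 0.025311.
Reduction = 0.071447 − 0.025311 = 0.0461.

0.0461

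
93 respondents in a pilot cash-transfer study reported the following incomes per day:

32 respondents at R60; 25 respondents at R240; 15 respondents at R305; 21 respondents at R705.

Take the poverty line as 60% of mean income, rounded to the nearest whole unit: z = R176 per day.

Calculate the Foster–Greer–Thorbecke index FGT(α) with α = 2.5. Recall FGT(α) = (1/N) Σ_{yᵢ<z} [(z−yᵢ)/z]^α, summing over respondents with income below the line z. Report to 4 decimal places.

0.1213

Below z: 32×R60 (q = 32 of N = 93).
Shortfall ratios: (176−60)/176 = 0.6591 (×32).
Raised to α = 2.5: 0.35267 (×32).
Sum = 11.285305; FGT(2.5) = 11.285305 / 93 = 0.1213.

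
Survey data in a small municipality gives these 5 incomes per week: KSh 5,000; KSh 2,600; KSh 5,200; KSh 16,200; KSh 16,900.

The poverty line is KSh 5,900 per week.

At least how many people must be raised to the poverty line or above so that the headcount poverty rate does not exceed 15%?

3

3 of the 5 people are poor, so H = 3/5 = 0.600.
A headcount ratio of at most 15% allows at most ⌊0.15 × 5⌋ = 0 poor people.
So at least 3 − 0 = 3 must be lifted.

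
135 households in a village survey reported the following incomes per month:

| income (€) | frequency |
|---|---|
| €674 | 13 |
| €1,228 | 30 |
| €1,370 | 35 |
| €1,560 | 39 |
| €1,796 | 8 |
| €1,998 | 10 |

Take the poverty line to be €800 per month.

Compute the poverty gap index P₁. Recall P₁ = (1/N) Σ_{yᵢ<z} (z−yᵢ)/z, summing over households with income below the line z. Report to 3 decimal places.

Poor units: 13×€674 (q = 13 of N = 135).
Gap ratios (z−y)/z: (800−674)/800 = 0.1575 (×13).
Sum of shortfalls = 2.047500; P₁ averages over all N: 2.047500 / 135 = 0.015.

0.015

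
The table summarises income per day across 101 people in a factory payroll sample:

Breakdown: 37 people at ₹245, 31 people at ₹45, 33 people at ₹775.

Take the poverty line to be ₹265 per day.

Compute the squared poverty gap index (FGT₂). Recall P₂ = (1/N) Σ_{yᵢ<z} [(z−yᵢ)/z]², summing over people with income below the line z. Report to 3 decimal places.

0.214

Poor units: 31×₹45, 37×₹245 (q = 68 of N = 101).
Relative gaps: (265−45)/265 = 0.8302 (×31); (265−245)/265 = 0.0755 (×37).
Squared: 0.6892 (×31); 0.0057 (×37).
Sum = 21.576362; P₂ = 21.576362 / 101 = 0.214.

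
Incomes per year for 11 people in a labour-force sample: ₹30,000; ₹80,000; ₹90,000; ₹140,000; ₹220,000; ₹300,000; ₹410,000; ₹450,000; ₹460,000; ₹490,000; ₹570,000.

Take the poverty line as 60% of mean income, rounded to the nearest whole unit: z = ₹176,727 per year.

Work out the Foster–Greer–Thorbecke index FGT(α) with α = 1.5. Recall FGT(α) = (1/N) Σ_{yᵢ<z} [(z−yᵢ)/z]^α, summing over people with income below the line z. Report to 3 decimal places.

Below the line: ₹30,000, ₹80,000, ₹90,000, ₹140,000 (q = 4 of N = 11).
Normalized shortfalls: (176727−30000)/176727 = 0.8302; (176727−80000)/176727 = 0.5473; (176727−90000)/176727 = 0.4907; (176727−140000)/176727 = 0.2078.
Raised to α = 1.5: 0.75650; 0.40492; 0.34378; 0.09474.
Sum = 1.599936; FGT(1.5) = 1.599936 / 11 = 0.145.

0.145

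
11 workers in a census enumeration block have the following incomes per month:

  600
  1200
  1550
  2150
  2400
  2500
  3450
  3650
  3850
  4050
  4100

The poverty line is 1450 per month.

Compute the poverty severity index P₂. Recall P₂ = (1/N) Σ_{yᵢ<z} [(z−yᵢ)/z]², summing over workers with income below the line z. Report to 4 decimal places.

Below the line: 600, 1200 (q = 2 of N = 11).
Relative gaps: (1450−600)/1450 = 0.5862; (1450−1200)/1450 = 0.1724.
Squared: 0.3436; 0.0297.
Sum = 0.373365; P₂ = 0.373365 / 11 = 0.0339.

0.0339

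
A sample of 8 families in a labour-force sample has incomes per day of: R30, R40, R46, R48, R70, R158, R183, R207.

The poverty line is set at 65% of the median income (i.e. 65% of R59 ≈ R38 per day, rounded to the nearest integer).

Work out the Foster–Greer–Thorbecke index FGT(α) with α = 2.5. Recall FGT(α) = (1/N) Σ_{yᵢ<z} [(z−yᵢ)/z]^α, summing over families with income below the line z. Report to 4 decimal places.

0.0025

Incomes under z: R30 (q = 1 of N = 8).
Shortfall ratios: (38−30)/38 = 0.2105.
Raised to α = 2.5: 0.02034.
Sum = 0.020336; FGT(2.5) = 0.020336 / 8 = 0.0025.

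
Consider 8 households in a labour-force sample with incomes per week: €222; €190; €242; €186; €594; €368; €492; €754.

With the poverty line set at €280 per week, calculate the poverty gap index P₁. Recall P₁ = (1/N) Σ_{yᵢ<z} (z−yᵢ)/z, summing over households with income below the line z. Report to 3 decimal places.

Incomes under z: €186, €190, €222, €242 (q = 4 of N = 8).
Normalized shortfalls: (280−186)/280 = 0.3357; (280−190)/280 = 0.3214; (280−222)/280 = 0.2071; (280−242)/280 = 0.1357.
Σ = 1.000000. Dividing by the full population N = 8 gives P₁ = 0.125.

0.125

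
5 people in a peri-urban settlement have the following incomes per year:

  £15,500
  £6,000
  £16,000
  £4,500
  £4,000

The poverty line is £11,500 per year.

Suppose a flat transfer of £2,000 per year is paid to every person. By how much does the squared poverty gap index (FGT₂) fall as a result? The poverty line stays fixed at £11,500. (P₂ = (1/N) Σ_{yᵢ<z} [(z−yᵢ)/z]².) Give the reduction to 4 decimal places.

0.1028

Before: below the line — £4,000, £4,500, £6,000; squared poverty gap index (FGT₂) = 0.204915.
After the £2,000 transfer: below the line — £6,000, £6,500, £8,000; squared poverty gap index (FGT₂) = 0.102079.
Reduction = 0.204915 − 0.102079 = 0.1028.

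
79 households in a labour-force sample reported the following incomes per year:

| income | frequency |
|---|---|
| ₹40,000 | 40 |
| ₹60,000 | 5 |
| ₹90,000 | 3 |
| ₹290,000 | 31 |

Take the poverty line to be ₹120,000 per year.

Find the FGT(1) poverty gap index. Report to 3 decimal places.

0.379

Poor units: 40×₹40,000, 5×₹60,000, 3×₹90,000 (q = 48 of N = 79).
Normalized shortfalls: (120000−40000)/120000 = 0.6667 (×40); (120000−60000)/120000 = 0.5000 (×5); (120000−90000)/120000 = 0.2500 (×3).
Sum of shortfalls = 29.916667; P₁ averages over all N: 29.916667 / 79 = 0.379.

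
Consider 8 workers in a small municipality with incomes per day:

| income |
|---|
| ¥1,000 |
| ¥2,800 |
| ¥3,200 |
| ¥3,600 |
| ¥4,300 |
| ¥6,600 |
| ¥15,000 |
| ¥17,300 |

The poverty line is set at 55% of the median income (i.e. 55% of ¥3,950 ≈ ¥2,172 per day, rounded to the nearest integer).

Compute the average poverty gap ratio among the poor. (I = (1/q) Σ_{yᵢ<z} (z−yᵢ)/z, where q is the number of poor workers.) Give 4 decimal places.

0.5396

Below z: ¥1,000 (q = 1 of N = 8).
Shortfall ratios (z−y)/z: 0.5396; sum = 0.539595.
The income-gap ratio divides by q (the poor only): 0.539595 / 1 = 0.5396.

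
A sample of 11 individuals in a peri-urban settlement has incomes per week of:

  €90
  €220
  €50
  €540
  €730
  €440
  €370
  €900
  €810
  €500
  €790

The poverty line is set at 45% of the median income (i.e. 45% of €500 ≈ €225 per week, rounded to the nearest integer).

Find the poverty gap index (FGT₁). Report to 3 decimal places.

0.127

Incomes under z: €50, €90, €220 (q = 3 of N = 11).
Normalized shortfalls: (225−50)/225 = 0.7778; (225−90)/225 = 0.6000; (225−220)/225 = 0.0222.
Σ = 1.400000. Dividing by the full population N = 11 gives P₁ = 0.127.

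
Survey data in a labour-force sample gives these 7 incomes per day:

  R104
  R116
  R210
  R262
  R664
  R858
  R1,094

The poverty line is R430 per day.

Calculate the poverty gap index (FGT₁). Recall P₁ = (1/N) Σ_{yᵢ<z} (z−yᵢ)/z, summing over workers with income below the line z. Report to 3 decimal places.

Below the line: R104, R116, R210, R262 (q = 4 of N = 7).
Gap ratios (z−y)/z: (430−104)/430 = 0.7581; (430−116)/430 = 0.7302; (430−210)/430 = 0.5116; (430−262)/430 = 0.3907.
Σ = 2.390698. Dividing by the full population N = 7 gives P₁ = 0.342.

0.342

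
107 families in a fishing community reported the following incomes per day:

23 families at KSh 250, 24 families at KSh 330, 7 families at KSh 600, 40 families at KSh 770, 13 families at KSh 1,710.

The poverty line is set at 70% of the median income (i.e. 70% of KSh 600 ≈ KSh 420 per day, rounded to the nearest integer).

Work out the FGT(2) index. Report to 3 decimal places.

0.046

Below the line: 23×KSh 250, 24×KSh 330 (q = 47 of N = 107).
Relative gaps: (420−250)/420 = 0.4048 (×23); (420−330)/420 = 0.2143 (×24).
Squared: 0.1638 (×23); 0.0459 (×24).
Sum = 4.870181; P₂ = 4.870181 / 107 = 0.046.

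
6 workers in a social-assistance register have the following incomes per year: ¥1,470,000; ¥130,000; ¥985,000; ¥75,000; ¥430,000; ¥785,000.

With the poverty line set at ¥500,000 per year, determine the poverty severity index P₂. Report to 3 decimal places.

0.215

Below z: ¥75,000, ¥130,000, ¥430,000 (q = 3 of N = 6).
Shortfall ratios: (500000−75000)/500000 = 0.8500; (500000−130000)/500000 = 0.7400; (500000−430000)/500000 = 0.1400.
Squared: 0.7225; 0.5476; 0.0196.
Sum = 1.289700; P₂ = 1.289700 / 6 = 0.215.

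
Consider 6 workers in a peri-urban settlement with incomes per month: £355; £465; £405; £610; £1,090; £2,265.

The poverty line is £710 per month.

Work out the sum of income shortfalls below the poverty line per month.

£1,005

Incomes under z: £355, £405, £465, £610 (q = 4 of N = 6).
Individual gaps: 710−355 = 355; 710−405 = 305; 710−465 = 245; 710−610 = 100.
Aggregate gap = £1,005.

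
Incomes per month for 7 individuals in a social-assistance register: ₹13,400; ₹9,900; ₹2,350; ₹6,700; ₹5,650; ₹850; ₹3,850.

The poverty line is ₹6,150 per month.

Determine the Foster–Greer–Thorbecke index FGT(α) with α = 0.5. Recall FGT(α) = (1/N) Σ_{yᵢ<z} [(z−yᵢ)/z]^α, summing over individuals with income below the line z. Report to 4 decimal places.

Poor units: ₹850, ₹2,350, ₹3,850, ₹5,650 (q = 4 of N = 7).
Relative gaps: (6150−850)/6150 = 0.8618; (6150−2350)/6150 = 0.6179; (6150−3850)/6150 = 0.3740; (6150−5650)/6150 = 0.0813.
Raised to α = 0.5: 0.92833; 0.78606; 0.61154; 0.28513.
Sum = 2.611058; FGT(0.5) = 2.611058 / 7 = 0.3730.

0.3730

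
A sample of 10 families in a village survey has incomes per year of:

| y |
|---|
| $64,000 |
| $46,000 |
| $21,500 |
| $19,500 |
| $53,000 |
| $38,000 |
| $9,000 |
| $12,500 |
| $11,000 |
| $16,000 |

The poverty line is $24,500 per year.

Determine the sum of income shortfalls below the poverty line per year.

$57,500

Poor units: $9,000, $11,000, $12,500, $16,000, $19,500, $21,500 (q = 6 of N = 10).
Individual gaps: 24500−9000 = 15500; 24500−11000 = 13500; 24500−12500 = 12000; 24500−16000 = 8500; 24500−19500 = 5000; 24500−21500 = 3000.
Aggregate gap = $57,500.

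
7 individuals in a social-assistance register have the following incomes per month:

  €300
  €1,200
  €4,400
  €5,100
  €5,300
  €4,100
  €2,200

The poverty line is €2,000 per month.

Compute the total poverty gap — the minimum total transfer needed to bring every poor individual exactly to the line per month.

Below z: €300, €1,200 (q = 2 of N = 7).
Individual gaps: 2000−300 = 1700; 2000−1200 = 800.
Aggregate gap = €2,500.

€2,500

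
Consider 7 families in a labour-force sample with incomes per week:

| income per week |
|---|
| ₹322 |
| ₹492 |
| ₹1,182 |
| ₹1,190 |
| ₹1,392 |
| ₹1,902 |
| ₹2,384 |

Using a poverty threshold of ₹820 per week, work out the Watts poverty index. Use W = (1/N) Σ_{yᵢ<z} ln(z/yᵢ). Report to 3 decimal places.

Poor units: ₹322, ₹492 (q = 2 of N = 7).
Log shortfalls: ln(820/322) = 0.9348; ln(820/492) = 0.5108.
W = 1.445578 / 7 = 0.207.

0.207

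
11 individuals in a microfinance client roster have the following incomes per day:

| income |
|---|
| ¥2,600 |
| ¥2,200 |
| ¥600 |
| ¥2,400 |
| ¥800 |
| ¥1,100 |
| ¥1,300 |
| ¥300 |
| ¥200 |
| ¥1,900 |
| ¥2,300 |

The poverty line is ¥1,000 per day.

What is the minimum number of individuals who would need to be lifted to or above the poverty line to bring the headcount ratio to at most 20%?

Currently q = 4 of N = 11 are below the line (H = 0.364).
A headcount ratio of at most 20% allows at most ⌊0.20 × 11⌋ = 2 poor individuals.
So at least 4 − 2 = 2 must be lifted.

2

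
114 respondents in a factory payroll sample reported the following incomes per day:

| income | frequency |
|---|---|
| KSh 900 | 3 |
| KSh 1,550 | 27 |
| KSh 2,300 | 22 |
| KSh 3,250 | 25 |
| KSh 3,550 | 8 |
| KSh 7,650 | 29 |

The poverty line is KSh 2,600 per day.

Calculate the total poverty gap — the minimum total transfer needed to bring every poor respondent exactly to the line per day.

KSh 40,050

Below z: 3×KSh 900, 27×KSh 1,550, 22×KSh 2,300 (q = 52 of N = 114).
Individual gaps: 3×(2600−900) = 5100; 27×(2600−1550) = 28350; 22×(2600−2300) = 6600.
Aggregate gap = KSh 40,050.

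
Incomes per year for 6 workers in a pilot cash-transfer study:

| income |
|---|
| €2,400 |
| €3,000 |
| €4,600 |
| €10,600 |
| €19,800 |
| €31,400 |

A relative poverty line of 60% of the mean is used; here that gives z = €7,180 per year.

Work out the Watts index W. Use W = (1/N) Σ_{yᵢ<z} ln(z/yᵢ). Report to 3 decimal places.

Below z: €2,400, €3,000, €4,600 (q = 3 of N = 6).
ln(z/y) terms: ln(7180/2400) = 1.0958; ln(7180/3000) = 0.8727; ln(7180/4600) = 0.4452.
W = 2.413761 / 6 = 0.402.

0.402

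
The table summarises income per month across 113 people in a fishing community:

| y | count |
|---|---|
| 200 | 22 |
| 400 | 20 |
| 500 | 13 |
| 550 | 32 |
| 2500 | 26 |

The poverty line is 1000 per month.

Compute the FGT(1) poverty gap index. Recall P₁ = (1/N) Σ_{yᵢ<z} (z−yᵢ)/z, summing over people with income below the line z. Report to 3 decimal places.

Incomes under z: 22×200, 20×400, 13×500, 32×550 (q = 87 of N = 113).
Relative gaps: (1000−200)/1000 = 0.8000 (×22); (1000−400)/1000 = 0.6000 (×20); (1000−500)/1000 = 0.5000 (×13); (1000−550)/1000 = 0.4500 (×32).
Σ = 50.500000. Dividing by the full population N = 113 gives P₁ = 0.447.

0.447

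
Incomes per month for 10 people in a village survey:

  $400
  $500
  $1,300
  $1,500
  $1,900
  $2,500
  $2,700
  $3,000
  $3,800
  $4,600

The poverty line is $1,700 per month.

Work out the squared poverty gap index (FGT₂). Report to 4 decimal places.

Incomes under z: $400, $500, $1,300, $1,500 (q = 4 of N = 10).
Relative gaps: (1700−400)/1700 = 0.7647; (1700−500)/1700 = 0.7059; (1700−1300)/1700 = 0.2353; (1700−1500)/1700 = 0.1176.
Squared: 0.5848; 0.4983; 0.0554; 0.0138.
Sum = 1.152249; P₂ = 1.152249 / 10 = 0.1152.

0.1152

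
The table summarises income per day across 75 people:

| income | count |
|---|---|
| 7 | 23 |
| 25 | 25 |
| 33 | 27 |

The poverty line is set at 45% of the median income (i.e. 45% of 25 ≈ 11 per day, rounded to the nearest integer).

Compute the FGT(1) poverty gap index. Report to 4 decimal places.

0.1115

Poor units: 23×7 (q = 23 of N = 75).
Relative gaps: (11−7)/11 = 0.3636 (×23).
Sum of shortfalls = 8.363636; P₁ averages over all N: 8.363636 / 75 = 0.1115.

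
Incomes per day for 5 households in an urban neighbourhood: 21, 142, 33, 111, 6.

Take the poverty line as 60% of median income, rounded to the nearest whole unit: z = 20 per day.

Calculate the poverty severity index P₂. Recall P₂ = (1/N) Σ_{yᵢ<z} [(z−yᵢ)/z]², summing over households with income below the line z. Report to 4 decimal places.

0.0980

Below z: 6 (q = 1 of N = 5).
Gap ratios (z−y)/z: (20−6)/20 = 0.7000.
Squared: 0.4900.
Sum = 0.490000; P₂ = 0.490000 / 5 = 0.0980.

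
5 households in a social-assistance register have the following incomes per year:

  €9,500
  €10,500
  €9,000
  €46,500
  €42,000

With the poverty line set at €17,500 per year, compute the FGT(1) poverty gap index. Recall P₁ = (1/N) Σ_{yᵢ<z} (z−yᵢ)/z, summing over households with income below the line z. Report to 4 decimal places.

0.2686

Below z: €9,000, €9,500, €10,500 (q = 3 of N = 5).
Normalized shortfalls: (17500−9000)/17500 = 0.4857; (17500−9500)/17500 = 0.4571; (17500−10500)/17500 = 0.4000.
Sum of shortfalls = 1.342857; P₁ averages over all N: 1.342857 / 5 = 0.2686.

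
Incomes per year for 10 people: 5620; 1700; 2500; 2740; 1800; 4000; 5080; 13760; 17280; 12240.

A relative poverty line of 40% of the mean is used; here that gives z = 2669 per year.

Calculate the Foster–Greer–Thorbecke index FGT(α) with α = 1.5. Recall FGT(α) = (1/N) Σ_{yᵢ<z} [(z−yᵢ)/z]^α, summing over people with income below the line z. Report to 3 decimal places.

Poor units: 1700, 1800, 2500 (q = 3 of N = 10).
Gap ratios (z−y)/z: (2669−1700)/2669 = 0.3631; (2669−1800)/2669 = 0.3256; (2669−2500)/2669 = 0.0633.
Raised to α = 1.5: 0.21876; 0.18578; 0.01593.
Sum = 0.420474; FGT(1.5) = 0.420474 / 10 = 0.042.

0.042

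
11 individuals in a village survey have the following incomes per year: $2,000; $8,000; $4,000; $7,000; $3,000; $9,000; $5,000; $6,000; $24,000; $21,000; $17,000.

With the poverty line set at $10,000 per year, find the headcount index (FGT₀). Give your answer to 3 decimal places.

0.727

8 of the 11 individuals have income below $10,000.
H = 8/11 = 0.727.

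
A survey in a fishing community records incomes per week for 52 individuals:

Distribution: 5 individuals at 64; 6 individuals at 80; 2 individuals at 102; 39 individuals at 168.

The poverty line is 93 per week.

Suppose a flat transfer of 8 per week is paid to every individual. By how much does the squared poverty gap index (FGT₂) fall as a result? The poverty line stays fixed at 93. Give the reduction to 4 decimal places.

0.0064

Before: below the line — 5×64, 6×80; squared poverty gap index (FGT₂) = 0.011604.
After the 8 transfer: below the line — 5×72, 6×88; squared poverty gap index (FGT₂) = 0.005236.
Reduction = 0.011604 − 0.005236 = 0.0064.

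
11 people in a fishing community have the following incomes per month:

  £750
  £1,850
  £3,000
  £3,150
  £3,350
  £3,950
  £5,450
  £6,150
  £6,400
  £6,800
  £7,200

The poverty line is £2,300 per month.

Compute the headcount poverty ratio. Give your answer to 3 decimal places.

0.182

2 of the 11 people have income below £2,300.
H = 2/11 = 0.182.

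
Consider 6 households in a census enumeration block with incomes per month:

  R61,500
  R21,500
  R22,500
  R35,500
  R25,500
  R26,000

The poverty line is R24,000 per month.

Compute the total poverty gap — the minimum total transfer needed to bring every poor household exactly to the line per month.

R4,000

Below the line: R21,500, R22,500 (q = 2 of N = 6).
Individual gaps: 24000−21500 = 2500; 24000−22500 = 1500.
Aggregate gap = R4,000.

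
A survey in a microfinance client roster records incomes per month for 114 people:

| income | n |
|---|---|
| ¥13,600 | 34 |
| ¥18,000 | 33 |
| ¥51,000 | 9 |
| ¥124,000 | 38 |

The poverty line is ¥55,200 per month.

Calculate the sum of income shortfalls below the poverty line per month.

Below the line: 34×¥13,600, 33×¥18,000, 9×¥51,000 (q = 76 of N = 114).
Individual gaps: 34×(55200−13600) = 1414400; 33×(55200−18000) = 1227600; 9×(55200−51000) = 37800.
Aggregate gap = ¥2,679,800.

¥2,679,800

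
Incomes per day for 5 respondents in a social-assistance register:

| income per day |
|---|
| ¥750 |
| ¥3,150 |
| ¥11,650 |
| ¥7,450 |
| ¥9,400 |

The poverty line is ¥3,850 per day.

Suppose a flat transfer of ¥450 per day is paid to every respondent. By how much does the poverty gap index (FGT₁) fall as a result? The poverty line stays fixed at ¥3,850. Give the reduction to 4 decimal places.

Before: below the line — ¥750, ¥3,150; poverty gap index (FGT₁) = 0.197403.
After the ¥450 transfer: below the line — ¥1,200, ¥3,600; poverty gap index (FGT₁) = 0.150649.
Reduction = 0.197403 − 0.150649 = 0.0468.

0.0468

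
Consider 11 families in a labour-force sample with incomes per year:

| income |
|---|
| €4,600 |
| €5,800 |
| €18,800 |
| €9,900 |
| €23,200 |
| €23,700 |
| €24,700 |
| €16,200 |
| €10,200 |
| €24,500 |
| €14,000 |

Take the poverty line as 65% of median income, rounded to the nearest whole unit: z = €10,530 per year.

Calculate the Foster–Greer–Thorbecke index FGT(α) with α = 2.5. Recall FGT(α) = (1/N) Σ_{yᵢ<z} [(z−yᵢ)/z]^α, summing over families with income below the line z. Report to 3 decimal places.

0.034

Incomes under z: €4,600, €5,800, €9,900, €10,200 (q = 4 of N = 11).
Normalized shortfalls: (10530−4600)/10530 = 0.5632; (10530−5800)/10530 = 0.4492; (10530−9900)/10530 = 0.0598; (10530−10200)/10530 = 0.0313.
Raised to α = 2.5: 0.23799; 0.13523; 0.00088; 0.00017.
Sum = 0.374276; FGT(2.5) = 0.374276 / 11 = 0.034.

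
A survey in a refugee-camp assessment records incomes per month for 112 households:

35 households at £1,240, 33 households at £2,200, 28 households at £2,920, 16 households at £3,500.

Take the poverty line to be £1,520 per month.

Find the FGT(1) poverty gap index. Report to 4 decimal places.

0.0576

Below the line: 35×£1,240 (q = 35 of N = 112).
Normalized shortfalls: (1520−1240)/1520 = 0.1842 (×35).
Σ = 6.447368. Dividing by the full population N = 112 gives P₁ = 0.0576.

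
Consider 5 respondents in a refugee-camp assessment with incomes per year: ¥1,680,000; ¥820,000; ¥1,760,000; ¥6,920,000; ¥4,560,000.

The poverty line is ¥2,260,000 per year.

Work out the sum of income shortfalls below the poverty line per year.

Below z: ¥820,000, ¥1,680,000, ¥1,760,000 (q = 3 of N = 5).
Individual gaps: 2260000−820000 = 1440000; 2260000−1680000 = 580000; 2260000−1760000 = 500000.
Aggregate gap = ¥2,520,000.

¥2,520,000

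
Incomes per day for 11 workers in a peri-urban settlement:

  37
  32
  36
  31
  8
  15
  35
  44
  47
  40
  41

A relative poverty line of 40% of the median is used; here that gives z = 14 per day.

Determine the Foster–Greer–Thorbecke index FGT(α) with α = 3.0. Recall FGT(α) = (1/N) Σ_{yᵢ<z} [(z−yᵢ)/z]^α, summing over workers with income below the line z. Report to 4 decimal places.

Poor units: 8 (q = 1 of N = 11).
Relative gaps: (14−8)/14 = 0.4286.
Raised to α = 3.0: 0.07872.
Sum = 0.078717; FGT(3.0) = 0.078717 / 11 = 0.0072.

0.0072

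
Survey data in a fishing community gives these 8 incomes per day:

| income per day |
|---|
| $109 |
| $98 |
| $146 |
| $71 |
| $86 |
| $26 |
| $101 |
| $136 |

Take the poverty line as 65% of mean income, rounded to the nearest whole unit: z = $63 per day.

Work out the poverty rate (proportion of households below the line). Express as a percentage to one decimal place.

12.5%

1 of the 8 households have income below $63.
H = 1/8 = 12.5%.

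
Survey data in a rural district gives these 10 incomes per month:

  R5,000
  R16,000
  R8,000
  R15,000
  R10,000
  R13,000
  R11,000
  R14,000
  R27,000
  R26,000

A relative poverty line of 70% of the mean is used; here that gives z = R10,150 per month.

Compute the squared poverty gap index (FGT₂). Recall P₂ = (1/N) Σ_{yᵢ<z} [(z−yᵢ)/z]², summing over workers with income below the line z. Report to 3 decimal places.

Below the line: R5,000, R8,000, R10,000 (q = 3 of N = 10).
Gap ratios (z−y)/z: (10150−5000)/10150 = 0.5074; (10150−8000)/10150 = 0.2118; (10150−10000)/10150 = 0.0148.
Squared: 0.2574; 0.0449; 0.0002.
Sum = 0.302531; P₂ = 0.302531 / 10 = 0.030.

0.030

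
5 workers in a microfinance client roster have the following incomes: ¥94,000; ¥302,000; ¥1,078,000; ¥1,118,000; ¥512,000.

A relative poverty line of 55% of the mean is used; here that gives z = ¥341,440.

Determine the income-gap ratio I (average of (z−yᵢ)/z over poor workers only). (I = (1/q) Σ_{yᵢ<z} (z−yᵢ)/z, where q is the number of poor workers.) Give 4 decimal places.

0.4201

Incomes under z: ¥94,000, ¥302,000 (q = 2 of N = 5).
Relative gaps: 0.7247, 0.1155; sum = 0.840206.
The income-gap ratio divides by q (the poor only): 0.840206 / 2 = 0.4201.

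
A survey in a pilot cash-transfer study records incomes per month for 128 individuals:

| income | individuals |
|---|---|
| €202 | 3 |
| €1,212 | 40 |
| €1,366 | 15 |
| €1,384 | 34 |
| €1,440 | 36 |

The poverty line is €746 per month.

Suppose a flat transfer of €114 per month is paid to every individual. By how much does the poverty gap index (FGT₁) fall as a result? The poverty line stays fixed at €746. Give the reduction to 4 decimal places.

0.0036

Before: below the line — 3×€202; poverty gap index (FGT₁) = 0.017091.
After the €114 transfer: below the line — 3×€316; poverty gap index (FGT₁) = 0.013510.
Reduction = 0.017091 − 0.013510 = 0.0036.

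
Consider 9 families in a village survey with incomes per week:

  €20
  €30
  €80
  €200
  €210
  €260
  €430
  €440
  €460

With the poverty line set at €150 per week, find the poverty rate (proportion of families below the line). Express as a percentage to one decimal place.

3 of the 9 families have income below €150.
H = 3/9 = 33.3%.

33.3%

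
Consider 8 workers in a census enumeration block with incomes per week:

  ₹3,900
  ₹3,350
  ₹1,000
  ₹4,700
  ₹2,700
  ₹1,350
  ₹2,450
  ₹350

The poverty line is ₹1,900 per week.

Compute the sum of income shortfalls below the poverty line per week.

Poor units: ₹350, ₹1,000, ₹1,350 (q = 3 of N = 8).
Individual gaps: 1900−350 = 1550; 1900−1000 = 900; 1900−1350 = 550.
Aggregate gap = ₹3,000.

₹3,000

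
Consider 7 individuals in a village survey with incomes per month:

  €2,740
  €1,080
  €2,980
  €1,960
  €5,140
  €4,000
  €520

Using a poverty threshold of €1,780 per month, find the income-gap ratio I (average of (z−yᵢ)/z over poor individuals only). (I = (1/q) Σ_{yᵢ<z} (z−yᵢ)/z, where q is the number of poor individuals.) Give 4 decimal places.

Incomes under z: €520, €1,080 (q = 2 of N = 7).
Relative gaps: 0.7079, 0.3933; sum = 1.101124.
I averages over the q = 2 poor units only: 1.101124 / 2 = 0.5506.

0.5506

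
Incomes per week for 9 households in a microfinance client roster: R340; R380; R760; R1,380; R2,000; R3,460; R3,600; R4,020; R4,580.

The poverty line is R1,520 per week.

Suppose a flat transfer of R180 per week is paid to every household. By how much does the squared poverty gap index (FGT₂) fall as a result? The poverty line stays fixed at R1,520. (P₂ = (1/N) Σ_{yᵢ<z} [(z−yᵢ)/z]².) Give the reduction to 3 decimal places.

0.050

Before: below the line — R340, R380, R760, R1,380; squared poverty gap index (FGT₂) = 0.15818.
After the R180 transfer: below the line — R520, R560, R940; squared poverty gap index (FGT₂) = 0.10859.
Reduction = 0.15818 − 0.10859 = 0.050.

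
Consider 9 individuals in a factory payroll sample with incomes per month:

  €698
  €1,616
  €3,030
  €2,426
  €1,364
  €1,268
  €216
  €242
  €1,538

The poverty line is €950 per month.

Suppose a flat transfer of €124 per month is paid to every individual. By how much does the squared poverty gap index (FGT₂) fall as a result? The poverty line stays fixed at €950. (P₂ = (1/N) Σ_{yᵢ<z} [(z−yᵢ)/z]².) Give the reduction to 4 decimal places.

0.0460

Before: below the line — €216, €242, €698; squared poverty gap index (FGT₂) = 0.135860.
After the €124 transfer: below the line — €340, €366, €822; squared poverty gap index (FGT₂) = 0.089817.
Reduction = 0.135860 − 0.089817 = 0.0460.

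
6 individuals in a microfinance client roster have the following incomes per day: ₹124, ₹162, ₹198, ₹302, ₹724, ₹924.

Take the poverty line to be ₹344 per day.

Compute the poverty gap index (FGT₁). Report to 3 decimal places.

Incomes under z: ₹124, ₹162, ₹198, ₹302 (q = 4 of N = 6).
Relative gaps: (344−124)/344 = 0.6395; (344−162)/344 = 0.5291; (344−198)/344 = 0.4244; (344−302)/344 = 0.1221.
Σ = 1.715116. Dividing by the full population N = 6 gives P₁ = 0.286.

0.286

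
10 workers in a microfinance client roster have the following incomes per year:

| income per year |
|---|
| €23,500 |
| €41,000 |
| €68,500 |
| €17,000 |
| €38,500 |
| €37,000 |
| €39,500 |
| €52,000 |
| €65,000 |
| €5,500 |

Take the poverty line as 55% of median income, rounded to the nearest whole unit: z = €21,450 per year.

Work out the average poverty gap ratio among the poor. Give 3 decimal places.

0.476

Below the line: €5,500, €17,000 (q = 2 of N = 10).
Relative gaps: 0.7436, 0.2075; sum = 0.951049.
The income-gap ratio divides by q (the poor only): 0.951049 / 2 = 0.476.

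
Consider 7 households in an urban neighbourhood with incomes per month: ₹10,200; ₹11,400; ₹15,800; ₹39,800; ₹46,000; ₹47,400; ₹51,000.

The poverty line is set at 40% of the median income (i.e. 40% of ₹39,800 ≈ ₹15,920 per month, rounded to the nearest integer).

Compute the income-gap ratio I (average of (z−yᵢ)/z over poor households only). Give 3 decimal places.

0.217

Below z: ₹10,200, ₹11,400, ₹15,800 (q = 3 of N = 7).
Relative gaps: 0.3593, 0.2839, 0.0075; sum = 0.650754.
I averages over the q = 3 poor units only: 0.650754 / 3 = 0.217.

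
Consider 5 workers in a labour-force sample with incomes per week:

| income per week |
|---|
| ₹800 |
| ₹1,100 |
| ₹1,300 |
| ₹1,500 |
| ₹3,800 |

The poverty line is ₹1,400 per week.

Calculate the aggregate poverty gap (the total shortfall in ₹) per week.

₹1,000

Incomes under z: ₹800, ₹1,100, ₹1,300 (q = 3 of N = 5).
Individual gaps: 1400−800 = 600; 1400−1100 = 300; 1400−1300 = 100.
Aggregate gap = ₹1,000.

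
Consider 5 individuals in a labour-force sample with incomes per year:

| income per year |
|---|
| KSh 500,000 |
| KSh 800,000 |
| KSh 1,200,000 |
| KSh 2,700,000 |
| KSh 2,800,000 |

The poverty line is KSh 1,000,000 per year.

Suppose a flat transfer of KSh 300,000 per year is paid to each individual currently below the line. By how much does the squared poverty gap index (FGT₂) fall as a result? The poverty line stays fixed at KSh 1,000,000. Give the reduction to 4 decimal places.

Before: below the line — KSh 500,000, KSh 800,000; squared poverty gap index (FGT₂) = 0.058000.
After the KSh 300,000 transfer: below the line — KSh 800,000; squared poverty gap index (FGT₂) = 0.008000.
Reduction = 0.058000 − 0.008000 = 0.0500.

0.0500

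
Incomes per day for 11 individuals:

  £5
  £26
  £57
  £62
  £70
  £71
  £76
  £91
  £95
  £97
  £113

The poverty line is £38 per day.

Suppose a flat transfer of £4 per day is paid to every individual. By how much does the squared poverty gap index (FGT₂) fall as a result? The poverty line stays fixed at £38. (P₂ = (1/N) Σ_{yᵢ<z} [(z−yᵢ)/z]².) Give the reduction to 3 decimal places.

Before: below the line — £5, £26; squared poverty gap index (FGT₂) = 0.07763.
After the £4 transfer: below the line — £9, £30; squared poverty gap index (FGT₂) = 0.05698.
Reduction = 0.07763 − 0.05698 = 0.021.

0.021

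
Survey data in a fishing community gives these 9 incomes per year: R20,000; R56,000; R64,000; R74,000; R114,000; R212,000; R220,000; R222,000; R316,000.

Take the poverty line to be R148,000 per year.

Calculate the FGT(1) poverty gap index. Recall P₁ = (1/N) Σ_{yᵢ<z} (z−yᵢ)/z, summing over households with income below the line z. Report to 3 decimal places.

0.309

Below the line: R20,000, R56,000, R64,000, R74,000, R114,000 (q = 5 of N = 9).
Relative gaps: (148000−20000)/148000 = 0.8649; (148000−56000)/148000 = 0.6216; (148000−64000)/148000 = 0.5676; (148000−74000)/148000 = 0.5000; (148000−114000)/148000 = 0.2297.
Sum of shortfalls = 2.783784; P₁ averages over all N: 2.783784 / 9 = 0.309.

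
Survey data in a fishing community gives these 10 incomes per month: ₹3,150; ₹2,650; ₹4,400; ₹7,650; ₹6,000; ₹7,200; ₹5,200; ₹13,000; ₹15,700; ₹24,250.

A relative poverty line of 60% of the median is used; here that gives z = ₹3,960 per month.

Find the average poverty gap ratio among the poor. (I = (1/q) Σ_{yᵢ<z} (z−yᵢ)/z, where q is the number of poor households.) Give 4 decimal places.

Below z: ₹2,650, ₹3,150 (q = 2 of N = 10).
Shortfall ratios (z−y)/z: 0.3308, 0.2045; sum = 0.535354.
The income-gap ratio divides by q (the poor only): 0.535354 / 2 = 0.2677.

0.2677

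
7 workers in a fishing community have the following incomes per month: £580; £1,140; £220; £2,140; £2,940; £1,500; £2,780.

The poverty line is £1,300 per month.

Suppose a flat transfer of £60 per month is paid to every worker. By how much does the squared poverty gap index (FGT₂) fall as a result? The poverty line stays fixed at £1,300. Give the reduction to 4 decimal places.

0.0190

Before: below the line — £220, £580, £1,140; squared poverty gap index (FGT₂) = 0.144582.
After the £60 transfer: below the line — £280, £640, £1,200; squared poverty gap index (FGT₂) = 0.125613.
Reduction = 0.144582 − 0.125613 = 0.0190.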